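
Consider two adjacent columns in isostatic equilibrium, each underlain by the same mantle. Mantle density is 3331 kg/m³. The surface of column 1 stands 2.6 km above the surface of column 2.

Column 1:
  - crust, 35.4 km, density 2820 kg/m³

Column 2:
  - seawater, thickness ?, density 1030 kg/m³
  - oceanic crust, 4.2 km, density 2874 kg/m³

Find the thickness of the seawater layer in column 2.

Take the compensation level at the base of the deeper column (depth z_c below the surface of column 1) and equate Σ ρ_i t_i down to z_c; mantle fills any gap and the z_c terms cancel.
Column 1: 35.4×2820 + (z_c − 35.4)×3331
Column 2: 2.6×0 + x×1030 + 4.2×2874 + (z_c − 2.6 − 4.2 − x)×3331
The z_c×3331 term appears on both sides and cancels. Collect the known terms of each column as K = Σ(ρt)_known − 3331 × (depth of known layers): K_1 = 99828 − 3331×35.4 = −18089.4; K_2 = 12070.8 − 3331×(2.6 + 4.2) = −10580.
Balance: K_1 = K_2 − x×(3331 − 1030), so x = (K_2 − K_1)/(3331 − 1030) = 7509.4/2301 = 3.26 km.

3.26 km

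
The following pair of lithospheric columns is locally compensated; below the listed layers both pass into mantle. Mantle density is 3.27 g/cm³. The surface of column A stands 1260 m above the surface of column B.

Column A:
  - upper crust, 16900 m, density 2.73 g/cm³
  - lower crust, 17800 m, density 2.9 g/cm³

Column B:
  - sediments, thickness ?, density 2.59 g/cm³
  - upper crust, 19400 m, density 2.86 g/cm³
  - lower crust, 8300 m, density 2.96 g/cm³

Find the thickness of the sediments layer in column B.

1570 m

Take the compensation level at the base of the deeper column (depth z_c below the surface of column A) and equate Σ ρ_i t_i down to z_c; mantle fills any gap and the z_c terms cancel.
Column A: 16900×2.73 + 17800×2.9 + (z_c − 34700)×3.27
Column B: 1260×0 + x×2.59 + 19400×2.86 + 8300×2.96 + (z_c − 1260 − 27700 − x)×3.27
The z_c×3.27 term appears on both sides and cancels. Collect the known terms of each column as K = Σ(ρt)_known − 3.27 × (depth of known layers): K_A = 97757 − 3.27×34700 = −15712; K_B = 80052 − 3.27×(1260 + 27700) = −14647.2.
Balance: K_A = K_B − x×(3.27 − 2.59), so x = (K_B − K_A)/(3.27 − 2.59) = 1064.8/0.68 = 1570 m.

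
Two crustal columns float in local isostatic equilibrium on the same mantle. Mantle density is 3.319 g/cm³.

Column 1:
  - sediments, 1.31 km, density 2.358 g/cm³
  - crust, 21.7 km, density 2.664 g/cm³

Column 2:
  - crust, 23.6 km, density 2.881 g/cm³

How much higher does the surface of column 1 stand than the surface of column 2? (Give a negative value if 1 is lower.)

For any compensation level in the mantle, the mantle terms cancel and isostasy reduces to e = (Σt_1 − Σt_2) − (Σ(ρt)_1 − Σ(ρt)_2) / ρ_m.
Σt_1 = 23.01 km; Σt_2 = 23.6 km; Σ(ρt)_1 = 60.89778; Σ(ρt)_2 = 67.9916 (in km·g/cm³).
e = (23.01 − 23.6) − (60.89778 − 67.9916) / 3.319 = 1.55 km.

1.55 km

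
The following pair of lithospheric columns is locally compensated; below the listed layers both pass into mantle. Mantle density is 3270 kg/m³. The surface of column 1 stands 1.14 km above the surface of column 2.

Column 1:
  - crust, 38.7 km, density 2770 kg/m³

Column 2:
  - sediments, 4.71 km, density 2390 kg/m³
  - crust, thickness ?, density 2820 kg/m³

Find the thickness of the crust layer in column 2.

Take the compensation level at the base of the deeper column (depth z_c below the surface of column 1) and equate Σ ρ_i t_i down to z_c; mantle fills any gap and the z_c terms cancel.
Column 1: 38.7×2770 + (z_c − 38.7)×3270
Column 2: 1.14×0 + 4.71×2390 + x×2820 + (z_c − 1.14 − 4.71 − x)×3270
The z_c×3270 term appears on both sides and cancels. Collect the known terms of each column as K = Σ(ρt)_known − 3270 × (depth of known layers): K_1 = 107199 − 3270×38.7 = −19350; K_2 = 11256.9 − 3270×(1.14 + 4.71) = −7872.6.
Balance: K_1 = K_2 − x×(3270 − 2820), so x = (K_2 − K_1)/(3270 − 2820) = 11477.4/450 = 25.5 km.

25.5 km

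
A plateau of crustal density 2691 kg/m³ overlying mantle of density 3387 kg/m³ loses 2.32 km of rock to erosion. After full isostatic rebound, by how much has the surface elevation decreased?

0.477 km

Rebound u = e ρ_c/ρ_m = 2.32 km × 2691/3387 = 1.843 km.
Net surface drop = e − u = 2.32 km − 1.843 km = e (ρ_m − ρ_c)/ρ_m = 0.477 km.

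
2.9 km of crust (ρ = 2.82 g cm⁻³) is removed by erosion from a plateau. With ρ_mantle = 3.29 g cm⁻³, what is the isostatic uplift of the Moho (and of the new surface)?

2.49 km

Unloading: uplift u = e ρ_c/ρ_m = 2.9 km × 2.82/3.29 = 2.49 km.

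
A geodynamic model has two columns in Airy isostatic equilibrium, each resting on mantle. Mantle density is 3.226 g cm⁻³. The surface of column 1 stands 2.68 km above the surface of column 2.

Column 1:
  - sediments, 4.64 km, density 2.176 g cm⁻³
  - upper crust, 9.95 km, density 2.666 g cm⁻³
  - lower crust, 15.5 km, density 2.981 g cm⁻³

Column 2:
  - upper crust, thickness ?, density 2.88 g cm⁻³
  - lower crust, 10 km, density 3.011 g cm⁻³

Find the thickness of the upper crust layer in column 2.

9.96 km

Take the compensation level at the base of the deeper column (depth z_c below the surface of column 1) and equate Σ ρ_i t_i down to z_c; mantle fills any gap and the z_c terms cancel.
Column 1: 4.64×2.176 + 9.95×2.666 + 15.5×2.981 + (z_c − 30.09)×3.226
Column 2: 2.68×0 + x×2.88 + 10×3.011 + (z_c − 2.68 − 10 − x)×3.226
The z_c×3.226 term appears on both sides and cancels. Collect the known terms of each column as K = Σ(ρt)_known − 3.226 × (depth of known layers): K_1 = 82.82884 − 3.226×30.09 = −14.2415; K_2 = 30.11 − 3.226×(2.68 + 10) = −10.79568.
Balance: K_1 = K_2 − x×(3.226 − 2.88), so x = (K_2 − K_1)/(3.226 − 2.88) = 3.44582/0.346 = 9.96 km.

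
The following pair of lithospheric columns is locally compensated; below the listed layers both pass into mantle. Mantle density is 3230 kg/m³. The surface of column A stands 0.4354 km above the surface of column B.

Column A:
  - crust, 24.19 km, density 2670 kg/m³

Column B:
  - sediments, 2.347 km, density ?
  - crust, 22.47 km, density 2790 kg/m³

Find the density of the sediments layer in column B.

Take the compensation level at the base of the deeper column (depth z_c below the surface of column A) and equate Σ ρ_i t_i down to z_c; mantle fills any gap and the z_c terms cancel.
Column A: 24.19×2670 + (z_c − 24.19)×3230
Column B: 0.4354×0 + 2.347×ρ + 22.47×2790 + (z_c − 0.4354 − 24.817)×3230
The z_c×3230 term appears on both sides and cancels. Collect the known terms of each column as K = Σ(ρt)_known − 3230 × (depth of known layers): K_A = 64587.3 − 3230×24.19 = −13546.4; K_B = 62691.3 − 3230×(0.4354 + 24.817) = −18873.952.
Balance: K_A = K_B + 2.347×ρ, so ρ = (K_A − K_B)/2.347 = 5327.55/2.347 = 2270 kg/m³.

2270 kg/m³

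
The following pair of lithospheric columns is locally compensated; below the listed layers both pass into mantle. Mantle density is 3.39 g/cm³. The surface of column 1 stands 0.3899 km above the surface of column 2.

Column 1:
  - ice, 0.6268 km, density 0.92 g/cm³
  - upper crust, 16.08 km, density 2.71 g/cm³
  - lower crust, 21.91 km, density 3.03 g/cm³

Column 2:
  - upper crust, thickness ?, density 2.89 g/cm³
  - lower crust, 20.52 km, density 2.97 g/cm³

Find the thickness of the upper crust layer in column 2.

20.9 km

Take the compensation level at the base of the deeper column (depth z_c below the surface of column 1) and equate Σ ρ_i t_i down to z_c; mantle fills any gap and the z_c terms cancel.
Column 1: 0.6268×0.92 + 16.08×2.71 + 21.91×3.03 + (z_c − 38.6168)×3.39
Column 2: 0.3899×0 + x×2.89 + 20.52×2.97 + (z_c − 0.3899 − 20.52 − x)×3.39
The z_c×3.39 term appears on both sides and cancels. Collect the known terms of each column as K = Σ(ρt)_known − 3.39 × (depth of known layers): K_1 = 110.540756 − 3.39×38.6168 = −20.370196; K_2 = 60.9444 − 3.39×(0.3899 + 20.52) = −9.940161.
Balance: K_1 = K_2 − x×(3.39 − 2.89), so x = (K_2 − K_1)/(3.39 − 2.89) = 10.43/0.5 = 20.9 km.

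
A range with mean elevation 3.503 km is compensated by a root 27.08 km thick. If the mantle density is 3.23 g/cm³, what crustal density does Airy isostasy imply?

2.86 g/cm³

ρ_c h = (ρ_m − ρ_c) r → ρ_c (h + r) = ρ_m r → ρ_c = ρ_m r / (h + r).
ρ_c = 3.23 × 27.08 km / (3.503 km + 27.08 km) = 2.86 g/cm³.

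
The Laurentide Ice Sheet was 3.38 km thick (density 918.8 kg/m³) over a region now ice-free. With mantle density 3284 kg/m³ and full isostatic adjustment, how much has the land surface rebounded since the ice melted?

0.946 km

Removing the load lets mantle flow back in; uplift u satisfies ρ_ice t = ρ_m u.
u = t ρ_ice/ρ_m = 3.38 km × 918.8/3284 = 0.946 km.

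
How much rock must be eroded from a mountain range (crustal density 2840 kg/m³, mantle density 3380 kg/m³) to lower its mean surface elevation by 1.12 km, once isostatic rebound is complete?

7.01 km

Net drop Δ = e − u = e − e ρ_c/ρ_m = e (ρ_m − ρ_c)/ρ_m.
e = Δ ρ_m/(ρ_m − ρ_c) = 1.12 km × 3380/540 = 7.01 km.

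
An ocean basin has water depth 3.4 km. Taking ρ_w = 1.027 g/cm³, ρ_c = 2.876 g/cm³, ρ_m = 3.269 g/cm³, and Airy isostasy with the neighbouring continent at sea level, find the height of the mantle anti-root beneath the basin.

Equating mass per unit area of the two columns: replacing crust with seawater at the top is compensated by replacing crust with mantle at the base: d (ρ_c − ρ_w) = a (ρ_m − ρ_c).
a = d (ρ_c − ρ_w)/(ρ_m − ρ_c) = 3.4 km × 1.849/0.393 = 16 km.

16 km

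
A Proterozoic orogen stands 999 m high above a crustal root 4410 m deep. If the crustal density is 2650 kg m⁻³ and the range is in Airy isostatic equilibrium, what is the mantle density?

Airy balance: ρ_c h = (ρ_m − ρ_c) r → ρ_m = ρ_c (1 + h/r).
ρ_m = 2650 × (1 + 999 m/4410 m) = 3250 kg m⁻³.

3250 kg m⁻³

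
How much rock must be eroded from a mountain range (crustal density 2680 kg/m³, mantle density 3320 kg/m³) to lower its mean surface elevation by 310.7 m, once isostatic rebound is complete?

Net drop Δ = e − u = e − e ρ_c/ρ_m = e (ρ_m − ρ_c)/ρ_m.
e = Δ ρ_m/(ρ_m − ρ_c) = 310.7 m × 3320/640 = 1610 m.

1610 m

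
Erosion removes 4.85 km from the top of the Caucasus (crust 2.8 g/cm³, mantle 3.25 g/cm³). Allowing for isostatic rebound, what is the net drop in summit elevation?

0.672 km

Rebound u = e ρ_c/ρ_m = 4.85 km × 2.8/3.25 = 4.178 km.
Net surface drop = e − u = 4.85 km − 4.178 km = e (ρ_m − ρ_c)/ρ_m = 0.672 km.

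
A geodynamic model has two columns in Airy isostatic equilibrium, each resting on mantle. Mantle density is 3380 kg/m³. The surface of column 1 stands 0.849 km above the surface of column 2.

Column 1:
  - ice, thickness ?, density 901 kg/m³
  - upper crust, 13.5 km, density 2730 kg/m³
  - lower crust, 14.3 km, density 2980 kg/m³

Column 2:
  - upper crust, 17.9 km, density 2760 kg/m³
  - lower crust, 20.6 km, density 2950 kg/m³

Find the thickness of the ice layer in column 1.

3.36 km

Take the compensation level at the base of the deeper column (depth z_c below the surface of column 1) and equate Σ ρ_i t_i down to z_c; mantle fills any gap and the z_c terms cancel.
Column 1: x×901 + 13.5×2730 + 14.3×2980 + (z_c − 27.8 − x)×3380
Column 2: 0.849×0 + 17.9×2760 + 20.6×2950 + (z_c − 0.849 − 38.5)×3380
The z_c×3380 term appears on both sides and cancels. Collect the known terms of each column as K = Σ(ρt)_known − 3380 × (depth of known layers): K_1 = 79469 − 3380×27.8 = −14495; K_2 = 110174 − 3380×(0.849 + 38.5) = −22825.62.
Balance: K_1 − x×(3380 − 901) = K_2, so x = (K_1 − K_2)/(3380 − 901) = 8330.62/2479 = 3.36 km.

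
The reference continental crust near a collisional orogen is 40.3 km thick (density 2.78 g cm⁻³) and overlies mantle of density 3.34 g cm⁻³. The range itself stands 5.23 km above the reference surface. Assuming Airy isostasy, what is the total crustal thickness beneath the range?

71.5 km

Root depth r = h ρ_c / (ρ_m − ρ_c) = 5.23 km × 2.78 / 0.56 = 25.96 km.
Total thickness = T + h + r = 40.3 km + 5.23 km + 25.96 km = 71.5 km.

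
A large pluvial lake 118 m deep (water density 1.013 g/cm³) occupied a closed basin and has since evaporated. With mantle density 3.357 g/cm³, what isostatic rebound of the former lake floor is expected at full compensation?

35.6 m

u = d ρ_w/ρ_m = 118 m × 1.013/3.357 = 35.6 m.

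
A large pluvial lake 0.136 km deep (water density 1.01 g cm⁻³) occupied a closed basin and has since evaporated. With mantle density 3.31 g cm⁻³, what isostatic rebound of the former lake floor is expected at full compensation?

0.0415 km

u = d ρ_w/ρ_m = 0.136 km × 1.01/3.31 = 0.0415 km.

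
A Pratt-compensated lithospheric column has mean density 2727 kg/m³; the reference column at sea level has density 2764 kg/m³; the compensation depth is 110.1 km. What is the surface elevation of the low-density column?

1.49 km

ρ_ref D = ρ (D + h) → h = D (ρ_ref − ρ)/ρ.
h = 110.1 km × (2764 − 2727)/2727 = 1.49 km.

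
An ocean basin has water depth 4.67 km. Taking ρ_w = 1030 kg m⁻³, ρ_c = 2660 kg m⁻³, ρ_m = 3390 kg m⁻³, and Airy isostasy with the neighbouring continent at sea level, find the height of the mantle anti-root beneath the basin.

Balancing pressure at the compensation depth: replacing crust with seawater at the top is compensated by replacing crust with mantle at the base: d (ρ_c − ρ_w) = a (ρ_m − ρ_c).
a = d (ρ_c − ρ_w)/(ρ_m − ρ_c) = 4.67 km × 1630/730 = 10.4 km.

10.4 km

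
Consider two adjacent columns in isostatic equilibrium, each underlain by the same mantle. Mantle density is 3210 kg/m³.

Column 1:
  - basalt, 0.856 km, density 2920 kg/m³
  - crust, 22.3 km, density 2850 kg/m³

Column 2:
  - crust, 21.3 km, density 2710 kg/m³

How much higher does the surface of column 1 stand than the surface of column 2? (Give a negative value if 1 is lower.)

For any compensation level in the mantle, the mantle terms cancel and isostasy reduces to e = (Σt_1 − Σt_2) − (Σ(ρt)_1 − Σ(ρt)_2) / ρ_m.
Σt_1 = 23.156 km; Σt_2 = 21.3 km; Σ(ρt)_1 = 66054.52; Σ(ρt)_2 = 57723 (in km·kg/m³).
e = (23.156 − 21.3) − (66054.52 − 57723) / 3210 = −0.739 km.

−0.739 km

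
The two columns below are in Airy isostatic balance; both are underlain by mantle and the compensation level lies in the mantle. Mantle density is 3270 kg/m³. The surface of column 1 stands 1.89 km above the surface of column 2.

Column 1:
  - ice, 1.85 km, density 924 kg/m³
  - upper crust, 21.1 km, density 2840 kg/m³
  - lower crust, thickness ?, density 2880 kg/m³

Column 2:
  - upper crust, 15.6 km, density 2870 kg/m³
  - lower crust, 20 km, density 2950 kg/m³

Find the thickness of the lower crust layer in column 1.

Take the compensation level at the base of the deeper column (depth z_c below the surface of column 1) and equate Σ ρ_i t_i down to z_c; mantle fills any gap and the z_c terms cancel.
Column 1: 1.85×924 + 21.1×2840 + x×2880 + (z_c − 22.95 − x)×3270
Column 2: 1.89×0 + 15.6×2870 + 20×2950 + (z_c − 1.89 − 35.6)×3270
The z_c×3270 term appears on both sides and cancels. Collect the known terms of each column as K = Σ(ρt)_known − 3270 × (depth of known layers): K_1 = 61633.4 − 3270×22.95 = −13413.1; K_2 = 103772 − 3270×(1.89 + 35.6) = −18820.3.
Balance: K_1 − x×(3270 − 2880) = K_2, so x = (K_1 − K_2)/(3270 − 2880) = 5407.2/390 = 13.9 km.

13.9 km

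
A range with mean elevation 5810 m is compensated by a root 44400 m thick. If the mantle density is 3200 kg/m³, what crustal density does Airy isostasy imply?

ρ_c h = (ρ_m − ρ_c) r → ρ_c (h + r) = ρ_m r → ρ_c = ρ_m r / (h + r).
ρ_c = 3200 × 44400 m / (5810 m + 44400 m) = 2830 kg/m³.

2830 kg/m³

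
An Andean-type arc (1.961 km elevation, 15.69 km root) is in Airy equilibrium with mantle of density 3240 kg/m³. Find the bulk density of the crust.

ρ_c h = (ρ_m − ρ_c) r → ρ_c (h + r) = ρ_m r → ρ_c = ρ_m r / (h + r).
ρ_c = 3240 × 15.69 km / (1.961 km + 15.69 km) = 2880 kg/m³.

2880 kg/m³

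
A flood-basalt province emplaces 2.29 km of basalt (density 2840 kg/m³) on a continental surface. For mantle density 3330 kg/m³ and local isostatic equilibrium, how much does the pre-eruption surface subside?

Subaerial loading: s = t ρ_load / ρ_m.
s = 2.29 km × 2840/3330 = 1.95 km.

1.95 km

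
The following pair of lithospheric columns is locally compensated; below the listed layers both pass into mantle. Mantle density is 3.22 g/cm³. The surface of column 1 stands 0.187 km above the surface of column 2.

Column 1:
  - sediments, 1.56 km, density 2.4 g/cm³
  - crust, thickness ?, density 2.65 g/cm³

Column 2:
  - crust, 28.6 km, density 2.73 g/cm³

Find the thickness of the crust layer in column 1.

23.4 km

Take the compensation level at the base of the deeper column (depth z_c below the surface of column 1) and equate Σ ρ_i t_i down to z_c; mantle fills any gap and the z_c terms cancel.
Column 1: 1.56×2.4 + x×2.65 + (z_c − 1.56 − x)×3.22
Column 2: 0.187×0 + 28.6×2.73 + (z_c − 0.187 − 28.6)×3.22
The z_c×3.22 term appears on both sides and cancels. Collect the known terms of each column as K = Σ(ρt)_known − 3.22 × (depth of known layers): K_1 = 3.744 − 3.22×1.56 = −1.2792; K_2 = 78.078 − 3.22×(0.187 + 28.6) = −14.61614.
Balance: K_1 − x×(3.22 − 2.65) = K_2, so x = (K_1 − K_2)/(3.22 − 2.65) = 13.3369/0.57 = 23.4 km.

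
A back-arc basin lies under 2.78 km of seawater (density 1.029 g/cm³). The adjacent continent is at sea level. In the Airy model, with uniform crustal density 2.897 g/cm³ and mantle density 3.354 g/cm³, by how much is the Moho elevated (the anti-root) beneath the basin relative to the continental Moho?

11.4 km

In Airy isostatic equilibrium: replacing crust with seawater at the top is compensated by replacing crust with mantle at the base: d (ρ_c − ρ_w) = a (ρ_m − ρ_c).
a = d (ρ_c − ρ_w)/(ρ_m − ρ_c) = 2.78 km × 1.868/0.457 = 11.4 km.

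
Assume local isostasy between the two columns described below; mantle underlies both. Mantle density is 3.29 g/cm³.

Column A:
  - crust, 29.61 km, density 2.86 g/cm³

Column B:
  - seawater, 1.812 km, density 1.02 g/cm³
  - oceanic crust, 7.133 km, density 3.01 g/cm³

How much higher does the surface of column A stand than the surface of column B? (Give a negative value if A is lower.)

2.01 km

For any compensation level in the mantle, the mantle terms cancel and isostasy reduces to e = (Σt_A − Σt_B) − (Σ(ρt)_A − Σ(ρt)_B) / ρ_m.
Σt_A = 29.61 km; Σt_B = 8.945 km; Σ(ρt)_A = 84.6846; Σ(ρt)_B = 23.31857 (in km·g/cm³).
e = (29.61 − 8.945) − (84.6846 − 23.31857) / 3.29 = 2.01 km.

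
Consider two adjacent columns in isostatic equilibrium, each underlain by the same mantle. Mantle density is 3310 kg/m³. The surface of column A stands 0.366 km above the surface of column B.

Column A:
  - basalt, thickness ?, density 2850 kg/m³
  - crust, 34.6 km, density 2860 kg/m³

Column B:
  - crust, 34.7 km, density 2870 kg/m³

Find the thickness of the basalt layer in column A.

1.98 km

Take the compensation level at the base of the deeper column (depth z_c below the surface of column A) and equate Σ ρ_i t_i down to z_c; mantle fills any gap and the z_c terms cancel.
Column A: x×2850 + 34.6×2860 + (z_c − 34.6 − x)×3310
Column B: 0.366×0 + 34.7×2870 + (z_c − 0.366 − 34.7)×3310
The z_c×3310 term appears on both sides and cancels. Collect the known terms of each column as K = Σ(ρt)_known − 3310 × (depth of known layers): K_A = 98956 − 3310×34.6 = −15570; K_B = 99589 − 3310×(0.366 + 34.7) = −16479.46.
Balance: K_A − x×(3310 − 2850) = K_B, so x = (K_A − K_B)/(3310 − 2850) = 909.46/460 = 1.98 km.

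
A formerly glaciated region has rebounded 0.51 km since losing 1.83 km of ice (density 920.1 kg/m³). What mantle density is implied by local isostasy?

3300 kg/m³

ρ_m = ρ_ice t / u = 920.1 × 1.83 km/0.51 km = 3300 kg/m³.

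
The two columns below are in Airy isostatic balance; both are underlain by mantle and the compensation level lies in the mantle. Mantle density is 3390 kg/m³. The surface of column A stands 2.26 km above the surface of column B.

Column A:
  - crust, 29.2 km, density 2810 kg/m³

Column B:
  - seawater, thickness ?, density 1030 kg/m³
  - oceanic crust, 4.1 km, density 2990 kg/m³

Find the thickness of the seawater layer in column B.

Take the compensation level at the base of the deeper column (depth z_c below the surface of column A) and equate Σ ρ_i t_i down to z_c; mantle fills any gap and the z_c terms cancel.
Column A: 29.2×2810 + (z_c − 29.2)×3390
Column B: 2.26×0 + x×1030 + 4.1×2990 + (z_c − 2.26 − 4.1 − x)×3390
The z_c×3390 term appears on both sides and cancels. Collect the known terms of each column as K = Σ(ρt)_known − 3390 × (depth of known layers): K_A = 82052 − 3390×29.2 = −16936; K_B = 12259 − 3390×(2.26 + 4.1) = −9301.4.
Balance: K_A = K_B − x×(3390 − 1030), so x = (K_B − K_A)/(3390 − 1030) = 7634.6/2360 = 3.24 km.

3.24 km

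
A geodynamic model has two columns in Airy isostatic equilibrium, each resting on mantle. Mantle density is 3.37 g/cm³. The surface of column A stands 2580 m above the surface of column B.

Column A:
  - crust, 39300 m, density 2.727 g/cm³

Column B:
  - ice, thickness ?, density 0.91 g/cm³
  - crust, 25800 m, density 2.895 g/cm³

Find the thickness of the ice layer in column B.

Take the compensation level at the base of the deeper column (depth z_c below the surface of column A) and equate Σ ρ_i t_i down to z_c; mantle fills any gap and the z_c terms cancel.
Column A: 39300×2.727 + (z_c − 39300)×3.37
Column B: 2580×0 + x×0.91 + 25800×2.895 + (z_c − 2580 − 25800 − x)×3.37
The z_c×3.37 term appears on both sides and cancels. Collect the known terms of each column as K = Σ(ρt)_known − 3.37 × (depth of known layers): K_A = 107171.1 − 3.37×39300 = −25269.9; K_B = 74691 − 3.37×(2580 + 25800) = −20949.6.
Balance: K_A = K_B − x×(3.37 − 0.91), so x = (K_B − K_A)/(3.37 − 0.91) = 4320.3/2.46 = 1760 m.

1760 m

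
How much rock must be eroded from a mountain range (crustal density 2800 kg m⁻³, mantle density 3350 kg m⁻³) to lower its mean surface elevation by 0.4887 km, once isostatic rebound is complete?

Net drop Δ = e − u = e − e ρ_c/ρ_m = e (ρ_m − ρ_c)/ρ_m.
e = Δ ρ_m/(ρ_m − ρ_c) = 0.4887 km × 3350/550 = 2.98 km.

2.98 km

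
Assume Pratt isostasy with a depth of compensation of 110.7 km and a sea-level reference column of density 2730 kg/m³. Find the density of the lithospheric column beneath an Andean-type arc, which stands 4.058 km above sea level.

2630 kg/m³

Pratt balance: ρ_ref D = ρ (D + h).
ρ = ρ_ref D/(D + h) = 2730 × 110.7 km/(110.7 km + 4.058 km) = 2630 kg/m³.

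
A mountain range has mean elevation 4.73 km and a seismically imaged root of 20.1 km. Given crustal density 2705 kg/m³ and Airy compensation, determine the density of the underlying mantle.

3340 kg/m³

Airy balance: ρ_c h = (ρ_m − ρ_c) r → ρ_m = ρ_c (1 + h/r).
ρ_m = 2705 × (1 + 4.73 km/20.1 km) = 3340 kg/m³.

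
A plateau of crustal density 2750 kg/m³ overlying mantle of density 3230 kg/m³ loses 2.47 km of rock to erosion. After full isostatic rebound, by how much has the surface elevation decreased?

Rebound u = e ρ_c/ρ_m = 2.47 km × 2750/3230 = 2.103 km.
Net surface drop = e − u = 2.47 km − 2.103 km = e (ρ_m − ρ_c)/ρ_m = 0.367 km.

0.367 km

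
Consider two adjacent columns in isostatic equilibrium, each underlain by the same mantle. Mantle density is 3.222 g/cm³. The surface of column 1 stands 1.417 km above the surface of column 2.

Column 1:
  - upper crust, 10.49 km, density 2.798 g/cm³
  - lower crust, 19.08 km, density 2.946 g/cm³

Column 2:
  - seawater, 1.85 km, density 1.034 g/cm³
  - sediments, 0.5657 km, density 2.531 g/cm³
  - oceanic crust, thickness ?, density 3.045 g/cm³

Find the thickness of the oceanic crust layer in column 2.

Take the compensation level at the base of the deeper column (depth z_c below the surface of column 1) and equate Σ ρ_i t_i down to z_c; mantle fills any gap and the z_c terms cancel.
Column 1: 10.49×2.798 + 19.08×2.946 + (z_c − 29.57)×3.222
Column 2: 1.417×0 + 1.85×1.034 + 0.5657×2.531 + x×3.045 + (z_c − 1.417 − 2.4157 − x)×3.222
The z_c×3.222 term appears on both sides and cancels. Collect the known terms of each column as K = Σ(ρt)_known − 3.222 × (depth of known layers): K_1 = 85.5607 − 3.222×29.57 = −9.71384; K_2 = 3.3446867 − 3.222×(1.417 + 2.4157) = −9.0042727.
Balance: K_1 = K_2 − x×(3.222 − 3.045), so x = (K_2 − K_1)/(3.222 − 3.045) = 0.709567/0.177 = 4.01 km.

4.01 km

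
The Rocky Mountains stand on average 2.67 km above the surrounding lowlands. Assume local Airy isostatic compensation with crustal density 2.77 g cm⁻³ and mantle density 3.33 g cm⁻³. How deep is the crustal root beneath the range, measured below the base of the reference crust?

Isostatic balance requires: the weight of the topography is balanced by the buoyancy of the root, ρ_c h = (ρ_m − ρ_c) r.
r = h · ρ_c / (ρ_m − ρ_c) = 2.67 km × 2.77 / (3.33 − 2.77) = 13.2 km.

13.2 km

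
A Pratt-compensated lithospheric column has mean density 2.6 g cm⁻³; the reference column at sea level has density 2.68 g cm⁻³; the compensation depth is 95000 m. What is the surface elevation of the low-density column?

ρ_ref D = ρ (D + h) → h = D (ρ_ref − ρ)/ρ.
h = 95000 m × (2.68 − 2.6)/2.6 = 2920 m.

2920 m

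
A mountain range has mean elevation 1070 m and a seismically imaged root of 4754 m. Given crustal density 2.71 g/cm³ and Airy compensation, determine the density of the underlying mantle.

Airy balance: ρ_c h = (ρ_m − ρ_c) r → ρ_m = ρ_c (1 + h/r).
ρ_m = 2.71 × (1 + 1070 m/4754 m) = 3.32 g/cm³.

3.32 g/cm³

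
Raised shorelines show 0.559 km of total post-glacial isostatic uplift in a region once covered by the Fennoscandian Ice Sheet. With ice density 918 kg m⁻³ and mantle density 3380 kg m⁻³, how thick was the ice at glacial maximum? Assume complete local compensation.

u = t ρ_ice/ρ_m → t = u ρ_m/ρ_ice = 0.559 km × 3380/918 = 2.06 km.

2.06 km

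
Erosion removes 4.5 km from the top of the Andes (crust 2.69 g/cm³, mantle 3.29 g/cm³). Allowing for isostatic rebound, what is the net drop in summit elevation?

Rebound u = e ρ_c/ρ_m = 4.5 km × 2.69/3.29 = 3.679 km.
Net surface drop = e − u = 4.5 km − 3.679 km = e (ρ_m − ρ_c)/ρ_m = 0.821 km.

0.821 km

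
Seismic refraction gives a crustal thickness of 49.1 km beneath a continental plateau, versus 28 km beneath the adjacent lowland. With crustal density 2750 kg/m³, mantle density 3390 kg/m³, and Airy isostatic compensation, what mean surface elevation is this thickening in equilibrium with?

Excess crust Δ = 49.1 km − 28 km = 21.1 km, split between elevation h and root r with h + r = Δ.
Airy balance ρ_c h = (ρ_m − ρ_c) r gives r = h ρ_c/(ρ_m − ρ_c), so h (1 + ρ_c/(ρ_m − ρ_c)) = Δ, i.e. h = Δ (ρ_m − ρ_c)/ρ_m.
h = 21.1 km × 640/3390 = 3.98 km.

3.98 km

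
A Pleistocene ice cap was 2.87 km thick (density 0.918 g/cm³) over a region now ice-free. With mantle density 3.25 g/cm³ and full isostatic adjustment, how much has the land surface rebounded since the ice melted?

0.811 km

Removing the load lets mantle flow back in; uplift u satisfies ρ_ice t = ρ_m u.
u = t ρ_ice/ρ_m = 2.87 km × 0.918/3.25 = 0.811 km.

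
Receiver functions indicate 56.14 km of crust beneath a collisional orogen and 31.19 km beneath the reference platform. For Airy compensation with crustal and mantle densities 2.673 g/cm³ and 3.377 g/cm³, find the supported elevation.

5.2 km

Excess crust Δ = 56.14 km − 31.19 km = 24.95 km, split between elevation h and root r with h + r = Δ.
Airy balance ρ_c h = (ρ_m − ρ_c) r gives r = h ρ_c/(ρ_m − ρ_c), so h (1 + ρ_c/(ρ_m − ρ_c)) = Δ, i.e. h = Δ (ρ_m − ρ_c)/ρ_m.
h = 24.95 km × 0.704/3.377 = 5.2 km.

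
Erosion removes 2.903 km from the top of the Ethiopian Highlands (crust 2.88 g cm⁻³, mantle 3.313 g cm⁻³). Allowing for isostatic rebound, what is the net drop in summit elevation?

0.379 km

Rebound u = e ρ_c/ρ_m = 2.903 km × 2.88/3.313 = 2.524 km.
Net surface drop = e − u = 2.903 km − 2.524 km = e (ρ_m − ρ_c)/ρ_m = 0.379 km.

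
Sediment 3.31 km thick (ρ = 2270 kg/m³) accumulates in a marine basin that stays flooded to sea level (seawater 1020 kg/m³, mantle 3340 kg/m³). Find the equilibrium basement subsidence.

Submarine loading: the sediment displaces seawater, and the subsidence is in turn flooded, so s (ρ_m − ρ_w) = t (ρ_sed − ρ_w).
s = 3.31 km × (2270 − 1020) / (3340 − 1020) = 1.78 km.

1.78 km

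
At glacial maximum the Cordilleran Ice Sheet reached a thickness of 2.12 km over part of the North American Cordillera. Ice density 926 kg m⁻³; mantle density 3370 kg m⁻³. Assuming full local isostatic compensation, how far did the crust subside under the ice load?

0.583 km

Isostatic balance requires: the ice load ρ_ice t is balanced by mantle displaced below, ρ_m s.
s = t ρ_ice / ρ_m = 2.12 km × 926/3370 = 0.583 km.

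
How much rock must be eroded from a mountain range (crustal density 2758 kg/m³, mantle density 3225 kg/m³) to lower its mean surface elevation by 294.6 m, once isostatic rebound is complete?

Net drop Δ = e − u = e − e ρ_c/ρ_m = e (ρ_m − ρ_c)/ρ_m.
e = Δ ρ_m/(ρ_m − ρ_c) = 294.6 m × 3225/467 = 2030 m.

2030 m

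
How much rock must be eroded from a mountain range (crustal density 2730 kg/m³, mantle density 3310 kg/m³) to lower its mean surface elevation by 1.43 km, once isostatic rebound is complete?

Net drop Δ = e − u = e − e ρ_c/ρ_m = e (ρ_m − ρ_c)/ρ_m.
e = Δ ρ_m/(ρ_m − ρ_c) = 1.43 km × 3310/580 = 8.16 km.

8.16 km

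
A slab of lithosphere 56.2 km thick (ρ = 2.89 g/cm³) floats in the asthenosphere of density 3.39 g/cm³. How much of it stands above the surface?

Floating equilibrium: submerged depth d = t ρ_obj/ρ_fluid = 56.2 km × 2.89/3.39 = 47.91 km.
Freeboard = t − d = 56.2 km − 47.91 km = 8.29 km.

8.29 km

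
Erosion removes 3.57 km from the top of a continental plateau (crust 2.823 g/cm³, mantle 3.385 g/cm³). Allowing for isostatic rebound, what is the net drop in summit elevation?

0.593 km

Rebound u = e ρ_c/ρ_m = 3.57 km × 2.823/3.385 = 2.977 km.
Net surface drop = e − u = 3.57 km − 2.977 km = e (ρ_m − ρ_c)/ρ_m = 0.593 km.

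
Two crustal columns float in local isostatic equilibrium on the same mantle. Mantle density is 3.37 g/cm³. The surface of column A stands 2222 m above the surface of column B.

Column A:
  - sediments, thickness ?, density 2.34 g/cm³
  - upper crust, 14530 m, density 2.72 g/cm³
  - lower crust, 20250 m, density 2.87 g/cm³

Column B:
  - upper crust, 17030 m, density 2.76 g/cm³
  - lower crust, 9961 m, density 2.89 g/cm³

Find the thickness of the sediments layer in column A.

Take the compensation level at the base of the deeper column (depth z_c below the surface of column A) and equate Σ ρ_i t_i down to z_c; mantle fills any gap and the z_c terms cancel.
Column A: x×2.34 + 14530×2.72 + 20250×2.87 + (z_c − 34780 − x)×3.37
Column B: 2222×0 + 17030×2.76 + 9961×2.89 + (z_c − 2222 − 26991)×3.37
The z_c×3.37 term appears on both sides and cancels. Collect the known terms of each column as K = Σ(ρt)_known − 3.37 × (depth of known layers): K_A = 97639.1 − 3.37×34780 = −19569.5; K_B = 75790.09 − 3.37×(2222 + 26991) = −22657.72.
Balance: K_A − x×(3.37 − 2.34) = K_B, so x = (K_A − K_B)/(3.37 − 2.34) = 3088.22/1.03 = 3000 m.

3000 m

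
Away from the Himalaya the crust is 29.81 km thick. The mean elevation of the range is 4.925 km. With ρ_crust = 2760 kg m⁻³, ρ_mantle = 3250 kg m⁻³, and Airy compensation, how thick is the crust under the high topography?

Root depth r = h ρ_c / (ρ_m − ρ_c) = 4.925 km × 2760 / 490 = 27.74 km.
Total thickness = T + h + r = 29.81 km + 4.925 km + 27.74 km = 62.5 km.

62.5 km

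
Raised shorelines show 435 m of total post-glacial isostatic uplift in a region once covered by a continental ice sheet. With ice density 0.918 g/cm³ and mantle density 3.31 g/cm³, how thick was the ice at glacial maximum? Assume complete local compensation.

1570 m

u = t ρ_ice/ρ_m → t = u ρ_m/ρ_ice = 435 m × 3.31/0.918 = 1570 m.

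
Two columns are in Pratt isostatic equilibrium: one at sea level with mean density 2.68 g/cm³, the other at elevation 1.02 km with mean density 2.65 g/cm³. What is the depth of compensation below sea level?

90.1 km

ρ_ref D = ρ (D + h) → D (ρ_ref − ρ) = ρ h.
D = ρ h/(ρ_ref − ρ) = 2.65 × 1.02 km/(2.68 − 2.65) = 90.1 km.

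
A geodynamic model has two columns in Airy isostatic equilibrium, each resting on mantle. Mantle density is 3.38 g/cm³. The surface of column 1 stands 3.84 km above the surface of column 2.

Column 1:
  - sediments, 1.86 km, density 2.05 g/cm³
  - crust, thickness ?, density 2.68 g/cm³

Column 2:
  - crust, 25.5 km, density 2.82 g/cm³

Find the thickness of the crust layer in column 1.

35.4 km

Take the compensation level at the base of the deeper column (depth z_c below the surface of column 1) and equate Σ ρ_i t_i down to z_c; mantle fills any gap and the z_c terms cancel.
Column 1: 1.86×2.05 + x×2.68 + (z_c − 1.86 − x)×3.38
Column 2: 3.84×0 + 25.5×2.82 + (z_c − 3.84 − 25.5)×3.38
The z_c×3.38 term appears on both sides and cancels. Collect the known terms of each column as K = Σ(ρt)_known − 3.38 × (depth of known layers): K_1 = 3.813 − 3.38×1.86 = −2.4738; K_2 = 71.91 − 3.38×(3.84 + 25.5) = −27.2592.
Balance: K_1 − x×(3.38 − 2.68) = K_2, so x = (K_1 − K_2)/(3.38 − 2.68) = 24.7854/0.7 = 35.4 km.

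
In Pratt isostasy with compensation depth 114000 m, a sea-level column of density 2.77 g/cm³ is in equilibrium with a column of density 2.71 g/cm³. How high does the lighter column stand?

ρ_ref D = ρ (D + h) → h = D (ρ_ref − ρ)/ρ.
h = 114000 m × (2.77 − 2.71)/2.71 = 2520 m.

2520 m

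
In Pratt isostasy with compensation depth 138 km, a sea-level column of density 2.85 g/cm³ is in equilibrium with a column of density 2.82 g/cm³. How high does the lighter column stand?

ρ_ref D = ρ (D + h) → h = D (ρ_ref − ρ)/ρ.
h = 138 km × (2.85 − 2.82)/2.82 = 1.47 km.

1.47 km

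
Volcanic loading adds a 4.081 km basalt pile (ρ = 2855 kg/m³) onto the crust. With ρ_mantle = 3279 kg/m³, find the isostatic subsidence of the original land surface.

Subaerial loading: s = t ρ_load / ρ_m.
s = 4.081 km × 2855/3279 = 3.55 km.

3.55 km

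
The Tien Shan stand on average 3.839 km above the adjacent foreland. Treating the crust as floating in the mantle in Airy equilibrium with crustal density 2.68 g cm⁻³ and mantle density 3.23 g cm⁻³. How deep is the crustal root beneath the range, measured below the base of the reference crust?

18.7 km

Isostatic balance requires: the weight of the topography is balanced by the buoyancy of the root, ρ_c h = (ρ_m − ρ_c) r.
r = h · ρ_c / (ρ_m − ρ_c) = 3.839 km × 2.68 / (3.23 − 2.68) = 18.7 km.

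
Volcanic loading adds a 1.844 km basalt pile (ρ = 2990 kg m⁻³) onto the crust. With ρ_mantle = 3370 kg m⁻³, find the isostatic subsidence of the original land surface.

1.64 km

Subaerial loading: s = t ρ_load / ρ_m.
s = 1.844 km × 2990/3370 = 1.64 km.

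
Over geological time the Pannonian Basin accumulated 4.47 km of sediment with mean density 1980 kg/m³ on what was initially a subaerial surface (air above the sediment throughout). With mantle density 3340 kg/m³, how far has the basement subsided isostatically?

2.65 km

Subaerial load: s = t ρ_sed / ρ_m = 4.47 km × 1980/3340 = 2.65 km.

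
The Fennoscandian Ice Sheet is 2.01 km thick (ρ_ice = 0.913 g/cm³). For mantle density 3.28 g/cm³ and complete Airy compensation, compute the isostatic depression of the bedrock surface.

Equating mass per unit area of the two columns: the ice load ρ_ice t is balanced by mantle displaced below, ρ_m s.
s = t ρ_ice / ρ_m = 2.01 km × 0.913/3.28 = 0.559 km.

0.559 km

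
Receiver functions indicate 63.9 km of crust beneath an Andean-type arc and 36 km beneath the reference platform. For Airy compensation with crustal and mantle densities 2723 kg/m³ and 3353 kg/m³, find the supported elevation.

5.24 km

Excess crust Δ = 63.9 km − 36 km = 27.9 km, split between elevation h and root r with h + r = Δ.
Airy balance ρ_c h = (ρ_m − ρ_c) r gives r = h ρ_c/(ρ_m − ρ_c), so h (1 + ρ_c/(ρ_m − ρ_c)) = Δ, i.e. h = Δ (ρ_m − ρ_c)/ρ_m.
h = 27.9 km × 630/3353 = 5.24 km.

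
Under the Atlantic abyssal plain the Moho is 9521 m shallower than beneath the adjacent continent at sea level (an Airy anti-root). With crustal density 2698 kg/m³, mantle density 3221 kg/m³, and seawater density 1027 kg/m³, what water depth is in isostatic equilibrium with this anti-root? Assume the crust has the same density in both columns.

Replacing a thickness d of crust by seawater at the top must be balanced by replacing crust with mantle at the base: d (ρ_c − ρ_w) = a (ρ_m − ρ_c).
d = a (ρ_m − ρ_c)/(ρ_c − ρ_w) = 9521 m × 523/1671 = 2980 m.

2980 m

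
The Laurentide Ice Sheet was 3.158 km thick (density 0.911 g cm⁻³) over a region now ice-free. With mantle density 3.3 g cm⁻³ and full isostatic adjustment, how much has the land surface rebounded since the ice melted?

0.872 km

Removing the load lets mantle flow back in; uplift u satisfies ρ_ice t = ρ_m u.
u = t ρ_ice/ρ_m = 3.158 km × 0.911/3.3 = 0.872 km.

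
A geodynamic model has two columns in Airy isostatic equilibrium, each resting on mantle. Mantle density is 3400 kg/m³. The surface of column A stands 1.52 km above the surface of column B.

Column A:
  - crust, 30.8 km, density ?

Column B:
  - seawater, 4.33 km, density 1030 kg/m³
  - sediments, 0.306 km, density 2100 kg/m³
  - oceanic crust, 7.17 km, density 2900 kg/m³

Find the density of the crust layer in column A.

2770 kg/m³

Take the compensation level at the base of the deeper column (depth z_c below the surface of column A) and equate Σ ρ_i t_i down to z_c; mantle fills any gap and the z_c terms cancel.
Column A: 30.8×ρ + (z_c − 30.8)×3400
Column B: 1.52×0 + 4.33×1030 + 0.306×2100 + 7.17×2900 + (z_c − 1.52 − 11.806)×3400
The z_c×3400 term appears on both sides and cancels. Collect the known terms of each column as K = Σ(ρt)_known − 3400 × (depth of known layers): K_A = 0 − 3400×30.8 = −104720; K_B = 25895.5 − 3400×(1.52 + 11.806) = −19412.9.
Balance: K_A + 30.8×ρ = K_B, so ρ = (K_B − K_A)/30.8 = 85307.1/30.8 = 2770 kg/m³.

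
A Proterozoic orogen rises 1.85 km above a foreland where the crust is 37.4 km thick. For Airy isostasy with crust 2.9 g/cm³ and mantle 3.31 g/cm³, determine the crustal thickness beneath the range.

52.3 km

Root depth r = h ρ_c / (ρ_m − ρ_c) = 1.85 km × 2.9 / 0.41 = 13.09 km.
Total thickness = T + h + r = 37.4 km + 1.85 km + 13.09 km = 52.3 km.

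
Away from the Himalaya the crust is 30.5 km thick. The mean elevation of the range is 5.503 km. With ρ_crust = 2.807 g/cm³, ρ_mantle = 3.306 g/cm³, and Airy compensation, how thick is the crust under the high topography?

67 km

Root depth r = h ρ_c / (ρ_m − ρ_c) = 5.503 km × 2.807 / 0.499 = 30.96 km.
Total thickness = T + h + r = 30.5 km + 5.503 km + 30.96 km = 67 km.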